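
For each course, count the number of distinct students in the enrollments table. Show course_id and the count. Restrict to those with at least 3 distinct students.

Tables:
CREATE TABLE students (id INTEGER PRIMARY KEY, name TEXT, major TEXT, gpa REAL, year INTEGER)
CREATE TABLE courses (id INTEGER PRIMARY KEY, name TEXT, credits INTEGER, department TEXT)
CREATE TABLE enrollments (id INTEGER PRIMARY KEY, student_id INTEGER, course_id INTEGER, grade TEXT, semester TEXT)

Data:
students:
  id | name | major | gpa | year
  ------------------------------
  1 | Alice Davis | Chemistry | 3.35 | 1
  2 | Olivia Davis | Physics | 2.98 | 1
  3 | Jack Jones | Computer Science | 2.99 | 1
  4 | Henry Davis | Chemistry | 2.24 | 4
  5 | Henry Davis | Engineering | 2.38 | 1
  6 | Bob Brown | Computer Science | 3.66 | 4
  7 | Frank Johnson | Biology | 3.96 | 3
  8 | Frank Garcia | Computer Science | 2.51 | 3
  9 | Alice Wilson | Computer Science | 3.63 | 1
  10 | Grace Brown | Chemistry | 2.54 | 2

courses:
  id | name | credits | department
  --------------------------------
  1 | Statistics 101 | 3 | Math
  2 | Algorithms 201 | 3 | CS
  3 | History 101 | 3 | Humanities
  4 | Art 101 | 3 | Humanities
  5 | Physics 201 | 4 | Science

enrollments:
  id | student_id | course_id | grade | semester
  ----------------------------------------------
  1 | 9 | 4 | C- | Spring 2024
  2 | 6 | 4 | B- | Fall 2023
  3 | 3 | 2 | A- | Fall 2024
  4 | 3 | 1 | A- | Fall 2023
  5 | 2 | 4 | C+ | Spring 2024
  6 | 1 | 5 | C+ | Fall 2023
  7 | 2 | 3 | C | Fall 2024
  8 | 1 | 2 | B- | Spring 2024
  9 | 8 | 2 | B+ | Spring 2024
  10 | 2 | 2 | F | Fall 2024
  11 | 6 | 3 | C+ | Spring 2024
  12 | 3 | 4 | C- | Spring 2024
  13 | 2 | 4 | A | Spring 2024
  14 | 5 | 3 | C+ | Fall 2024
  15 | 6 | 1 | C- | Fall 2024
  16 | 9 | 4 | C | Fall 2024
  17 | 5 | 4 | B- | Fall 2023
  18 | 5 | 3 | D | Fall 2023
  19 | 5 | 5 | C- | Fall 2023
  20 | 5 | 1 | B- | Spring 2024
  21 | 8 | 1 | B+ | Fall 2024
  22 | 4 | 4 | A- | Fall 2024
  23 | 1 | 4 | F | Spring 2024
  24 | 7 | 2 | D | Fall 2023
SELECT course_id, COUNT(DISTINCT student_id) AS distinct_student_count FROM enrollments GROUP BY course_id HAVING COUNT(DISTINCT student_id) >= 3

Execution result:
course_id | distinct_student_count
1 | 4
2 | 5
3 | 3
4 | 7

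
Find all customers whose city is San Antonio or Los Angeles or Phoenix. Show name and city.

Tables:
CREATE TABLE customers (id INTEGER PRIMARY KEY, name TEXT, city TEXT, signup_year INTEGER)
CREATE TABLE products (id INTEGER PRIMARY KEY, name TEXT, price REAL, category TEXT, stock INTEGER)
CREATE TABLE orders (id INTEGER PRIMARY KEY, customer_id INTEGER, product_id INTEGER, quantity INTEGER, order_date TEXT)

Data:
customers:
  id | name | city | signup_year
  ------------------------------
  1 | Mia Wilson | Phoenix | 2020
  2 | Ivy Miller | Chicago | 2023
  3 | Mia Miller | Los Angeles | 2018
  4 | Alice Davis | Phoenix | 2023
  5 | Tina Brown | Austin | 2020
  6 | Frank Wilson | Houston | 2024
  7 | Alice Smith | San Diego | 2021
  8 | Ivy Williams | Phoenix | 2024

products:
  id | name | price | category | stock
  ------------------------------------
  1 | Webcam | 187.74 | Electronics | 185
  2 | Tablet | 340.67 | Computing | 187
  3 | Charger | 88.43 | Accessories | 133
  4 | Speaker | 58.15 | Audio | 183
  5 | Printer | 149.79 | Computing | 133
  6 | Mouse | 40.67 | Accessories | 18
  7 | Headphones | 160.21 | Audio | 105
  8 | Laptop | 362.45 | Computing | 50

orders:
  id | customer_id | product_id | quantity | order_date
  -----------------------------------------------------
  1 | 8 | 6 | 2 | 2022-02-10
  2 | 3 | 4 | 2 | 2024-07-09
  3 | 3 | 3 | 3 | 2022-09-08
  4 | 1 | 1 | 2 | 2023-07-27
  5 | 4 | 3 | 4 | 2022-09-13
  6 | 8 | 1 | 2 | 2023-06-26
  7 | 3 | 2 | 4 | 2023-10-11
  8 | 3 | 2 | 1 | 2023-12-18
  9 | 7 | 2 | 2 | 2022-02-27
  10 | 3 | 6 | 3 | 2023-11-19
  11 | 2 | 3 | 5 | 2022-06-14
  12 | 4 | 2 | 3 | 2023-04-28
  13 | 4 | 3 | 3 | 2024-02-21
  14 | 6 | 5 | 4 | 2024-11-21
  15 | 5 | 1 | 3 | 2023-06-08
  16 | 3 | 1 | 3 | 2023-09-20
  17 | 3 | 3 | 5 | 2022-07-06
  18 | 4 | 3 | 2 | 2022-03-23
SELECT name, city FROM customers WHERE city IN ('San Antonio', 'Los Angeles', 'Phoenix')

Execution result:
name | city
Mia Wilson | Phoenix
Mia Miller | Los Angeles
Alice Davis | Phoenix
Ivy Williams | Phoenix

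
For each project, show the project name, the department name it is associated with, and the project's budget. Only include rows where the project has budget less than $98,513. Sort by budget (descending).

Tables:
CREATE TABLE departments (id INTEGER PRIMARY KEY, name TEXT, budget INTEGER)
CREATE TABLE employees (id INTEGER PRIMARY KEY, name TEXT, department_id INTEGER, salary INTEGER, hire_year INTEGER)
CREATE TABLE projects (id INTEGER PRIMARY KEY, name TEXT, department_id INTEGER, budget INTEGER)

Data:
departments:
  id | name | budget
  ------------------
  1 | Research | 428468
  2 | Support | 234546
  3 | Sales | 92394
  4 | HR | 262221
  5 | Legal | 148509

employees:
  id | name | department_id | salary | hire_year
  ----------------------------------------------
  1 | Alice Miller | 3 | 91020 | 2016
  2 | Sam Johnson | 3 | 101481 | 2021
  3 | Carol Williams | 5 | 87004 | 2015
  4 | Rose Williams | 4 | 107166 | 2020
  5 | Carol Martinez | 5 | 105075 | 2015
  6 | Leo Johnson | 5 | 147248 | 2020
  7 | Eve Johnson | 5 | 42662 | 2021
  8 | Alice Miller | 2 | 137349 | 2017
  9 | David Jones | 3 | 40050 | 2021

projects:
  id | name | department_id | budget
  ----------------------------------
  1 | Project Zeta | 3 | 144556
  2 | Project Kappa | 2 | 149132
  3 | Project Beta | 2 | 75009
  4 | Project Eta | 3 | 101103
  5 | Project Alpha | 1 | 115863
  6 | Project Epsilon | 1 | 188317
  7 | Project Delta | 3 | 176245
SELECT c.name, p.name AS department, c.budget FROM projects c JOIN departments p ON c.department_id = p.id WHERE c.budget < 98513 ORDER BY c.budget DESC

Execution result:
name | department | budget
Project Beta | Support | 75009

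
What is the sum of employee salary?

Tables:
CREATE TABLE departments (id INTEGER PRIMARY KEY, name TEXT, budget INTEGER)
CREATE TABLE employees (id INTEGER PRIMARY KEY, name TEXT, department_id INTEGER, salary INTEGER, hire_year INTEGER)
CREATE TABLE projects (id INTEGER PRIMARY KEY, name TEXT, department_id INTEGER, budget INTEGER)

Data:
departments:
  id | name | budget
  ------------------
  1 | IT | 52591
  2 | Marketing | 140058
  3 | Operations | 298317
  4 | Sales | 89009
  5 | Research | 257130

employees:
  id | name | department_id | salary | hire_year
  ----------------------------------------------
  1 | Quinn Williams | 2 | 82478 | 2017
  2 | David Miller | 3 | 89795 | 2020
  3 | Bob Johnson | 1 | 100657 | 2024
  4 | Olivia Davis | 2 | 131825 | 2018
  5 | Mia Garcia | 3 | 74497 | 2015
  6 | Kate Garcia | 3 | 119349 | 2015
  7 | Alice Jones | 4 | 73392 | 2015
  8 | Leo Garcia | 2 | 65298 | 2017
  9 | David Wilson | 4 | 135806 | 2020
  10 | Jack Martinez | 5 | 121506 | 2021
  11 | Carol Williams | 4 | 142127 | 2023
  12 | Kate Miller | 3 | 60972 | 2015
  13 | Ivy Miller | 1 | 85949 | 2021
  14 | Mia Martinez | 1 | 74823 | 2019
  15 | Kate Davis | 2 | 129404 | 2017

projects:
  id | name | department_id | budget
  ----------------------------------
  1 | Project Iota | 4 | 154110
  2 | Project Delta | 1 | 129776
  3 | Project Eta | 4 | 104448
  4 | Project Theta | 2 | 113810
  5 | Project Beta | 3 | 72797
SELECT SUM(salary) FROM employees

Execution result:
1487878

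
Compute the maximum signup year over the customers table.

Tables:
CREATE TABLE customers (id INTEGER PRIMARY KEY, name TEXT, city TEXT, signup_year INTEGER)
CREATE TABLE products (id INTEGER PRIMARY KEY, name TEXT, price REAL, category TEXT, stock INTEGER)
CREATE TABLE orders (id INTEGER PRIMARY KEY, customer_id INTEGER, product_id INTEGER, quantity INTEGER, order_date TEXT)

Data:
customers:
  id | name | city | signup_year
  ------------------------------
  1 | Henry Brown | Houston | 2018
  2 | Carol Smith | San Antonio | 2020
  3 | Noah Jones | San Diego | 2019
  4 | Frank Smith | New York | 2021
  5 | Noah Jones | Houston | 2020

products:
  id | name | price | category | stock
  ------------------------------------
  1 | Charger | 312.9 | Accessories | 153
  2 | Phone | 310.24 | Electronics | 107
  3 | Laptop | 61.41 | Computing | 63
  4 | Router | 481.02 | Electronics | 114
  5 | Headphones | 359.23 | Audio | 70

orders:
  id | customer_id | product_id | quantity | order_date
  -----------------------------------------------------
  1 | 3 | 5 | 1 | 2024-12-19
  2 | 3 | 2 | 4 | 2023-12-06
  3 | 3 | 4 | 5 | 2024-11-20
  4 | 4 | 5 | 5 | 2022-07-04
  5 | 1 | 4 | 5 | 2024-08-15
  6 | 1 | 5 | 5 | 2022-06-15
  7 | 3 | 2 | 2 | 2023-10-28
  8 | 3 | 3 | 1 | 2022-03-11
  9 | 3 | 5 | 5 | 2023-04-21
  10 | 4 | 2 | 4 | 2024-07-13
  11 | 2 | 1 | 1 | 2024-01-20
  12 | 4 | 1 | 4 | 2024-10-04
SELECT MAX(signup_year) FROM customers

Execution result:
2021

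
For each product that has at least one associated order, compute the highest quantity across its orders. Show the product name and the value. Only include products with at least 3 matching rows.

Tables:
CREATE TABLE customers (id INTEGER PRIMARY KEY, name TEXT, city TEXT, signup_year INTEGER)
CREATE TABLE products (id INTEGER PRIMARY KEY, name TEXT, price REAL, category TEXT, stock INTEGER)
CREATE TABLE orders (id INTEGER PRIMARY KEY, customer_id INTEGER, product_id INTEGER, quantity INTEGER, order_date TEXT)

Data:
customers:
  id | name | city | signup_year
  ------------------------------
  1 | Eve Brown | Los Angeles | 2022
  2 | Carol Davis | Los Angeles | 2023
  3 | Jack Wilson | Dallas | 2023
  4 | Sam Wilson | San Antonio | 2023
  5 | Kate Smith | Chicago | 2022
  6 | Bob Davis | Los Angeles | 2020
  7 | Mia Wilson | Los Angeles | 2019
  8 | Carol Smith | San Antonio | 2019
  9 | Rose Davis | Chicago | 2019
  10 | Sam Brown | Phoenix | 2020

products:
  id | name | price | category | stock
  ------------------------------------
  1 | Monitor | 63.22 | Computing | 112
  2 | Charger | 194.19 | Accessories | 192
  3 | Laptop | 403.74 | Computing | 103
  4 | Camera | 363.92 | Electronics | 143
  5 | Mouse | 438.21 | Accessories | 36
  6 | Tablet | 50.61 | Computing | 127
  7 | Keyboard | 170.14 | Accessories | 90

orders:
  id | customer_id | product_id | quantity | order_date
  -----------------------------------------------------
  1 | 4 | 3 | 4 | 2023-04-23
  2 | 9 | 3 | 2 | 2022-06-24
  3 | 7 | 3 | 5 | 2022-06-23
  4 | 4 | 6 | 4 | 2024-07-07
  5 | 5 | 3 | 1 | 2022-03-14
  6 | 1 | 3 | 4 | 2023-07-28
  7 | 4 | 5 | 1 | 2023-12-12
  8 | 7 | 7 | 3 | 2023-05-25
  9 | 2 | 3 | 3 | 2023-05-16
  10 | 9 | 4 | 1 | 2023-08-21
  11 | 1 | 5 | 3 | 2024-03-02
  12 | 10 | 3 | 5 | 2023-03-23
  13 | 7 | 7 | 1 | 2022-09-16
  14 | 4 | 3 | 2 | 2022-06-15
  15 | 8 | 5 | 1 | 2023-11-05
SELECT p.name, MAX(c.quantity) AS max_quantity FROM orders c JOIN products p ON c.product_id = p.id GROUP BY p.id, p.name HAVING COUNT(*) >= 3

Execution result:
name | max_quantity
Laptop | 5
Mouse | 3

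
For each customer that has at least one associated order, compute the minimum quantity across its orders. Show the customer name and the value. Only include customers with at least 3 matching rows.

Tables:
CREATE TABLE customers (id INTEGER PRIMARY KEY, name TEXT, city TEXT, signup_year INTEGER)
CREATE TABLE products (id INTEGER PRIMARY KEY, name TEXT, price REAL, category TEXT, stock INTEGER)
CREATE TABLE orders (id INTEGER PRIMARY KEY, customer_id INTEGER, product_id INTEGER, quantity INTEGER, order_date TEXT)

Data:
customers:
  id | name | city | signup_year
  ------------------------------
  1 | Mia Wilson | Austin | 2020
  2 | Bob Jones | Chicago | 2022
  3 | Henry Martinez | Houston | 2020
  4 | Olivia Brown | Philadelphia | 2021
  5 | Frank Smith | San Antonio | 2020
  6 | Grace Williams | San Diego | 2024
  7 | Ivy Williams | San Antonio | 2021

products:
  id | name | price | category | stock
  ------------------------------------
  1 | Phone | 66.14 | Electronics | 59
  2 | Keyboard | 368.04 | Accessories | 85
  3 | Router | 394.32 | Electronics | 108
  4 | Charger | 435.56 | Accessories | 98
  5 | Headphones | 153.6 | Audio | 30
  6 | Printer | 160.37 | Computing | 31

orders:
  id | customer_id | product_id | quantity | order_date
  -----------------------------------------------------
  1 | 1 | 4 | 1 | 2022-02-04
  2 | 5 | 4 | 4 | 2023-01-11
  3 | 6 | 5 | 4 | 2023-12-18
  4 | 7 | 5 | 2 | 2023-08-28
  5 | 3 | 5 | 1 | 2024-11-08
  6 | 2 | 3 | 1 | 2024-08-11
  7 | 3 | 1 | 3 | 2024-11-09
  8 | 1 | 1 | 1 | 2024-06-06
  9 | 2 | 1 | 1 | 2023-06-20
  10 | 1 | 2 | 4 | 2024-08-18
SELECT p.name, MIN(c.quantity) AS min_quantity FROM orders c JOIN customers p ON c.customer_id = p.id GROUP BY p.id, p.name HAVING COUNT(*) >= 3

Execution result:
name | min_quantity
Mia Wilson | 1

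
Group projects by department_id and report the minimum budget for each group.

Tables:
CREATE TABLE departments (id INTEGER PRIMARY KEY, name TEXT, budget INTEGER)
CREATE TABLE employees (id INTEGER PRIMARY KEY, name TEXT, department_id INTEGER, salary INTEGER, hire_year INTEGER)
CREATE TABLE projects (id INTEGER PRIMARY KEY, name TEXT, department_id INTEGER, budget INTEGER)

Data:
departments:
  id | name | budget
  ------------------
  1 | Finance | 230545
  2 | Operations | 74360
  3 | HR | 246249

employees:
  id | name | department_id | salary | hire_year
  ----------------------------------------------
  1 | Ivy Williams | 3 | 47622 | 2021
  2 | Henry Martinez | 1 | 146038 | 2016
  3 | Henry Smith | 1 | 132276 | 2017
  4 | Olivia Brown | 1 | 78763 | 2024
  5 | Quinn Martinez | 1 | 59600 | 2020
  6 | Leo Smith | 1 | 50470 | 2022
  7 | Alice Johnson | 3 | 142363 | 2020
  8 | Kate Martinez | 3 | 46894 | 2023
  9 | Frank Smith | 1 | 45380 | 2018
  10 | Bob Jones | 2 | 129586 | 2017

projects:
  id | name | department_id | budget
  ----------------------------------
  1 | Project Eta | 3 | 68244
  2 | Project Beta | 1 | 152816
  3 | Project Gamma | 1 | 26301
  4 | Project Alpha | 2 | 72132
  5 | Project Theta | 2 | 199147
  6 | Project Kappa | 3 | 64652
SELECT department_id, MIN(budget) AS min_budget FROM projects GROUP BY department_id

Execution result:
department_id | min_budget
1 | 26301
2 | 72132
3 | 64652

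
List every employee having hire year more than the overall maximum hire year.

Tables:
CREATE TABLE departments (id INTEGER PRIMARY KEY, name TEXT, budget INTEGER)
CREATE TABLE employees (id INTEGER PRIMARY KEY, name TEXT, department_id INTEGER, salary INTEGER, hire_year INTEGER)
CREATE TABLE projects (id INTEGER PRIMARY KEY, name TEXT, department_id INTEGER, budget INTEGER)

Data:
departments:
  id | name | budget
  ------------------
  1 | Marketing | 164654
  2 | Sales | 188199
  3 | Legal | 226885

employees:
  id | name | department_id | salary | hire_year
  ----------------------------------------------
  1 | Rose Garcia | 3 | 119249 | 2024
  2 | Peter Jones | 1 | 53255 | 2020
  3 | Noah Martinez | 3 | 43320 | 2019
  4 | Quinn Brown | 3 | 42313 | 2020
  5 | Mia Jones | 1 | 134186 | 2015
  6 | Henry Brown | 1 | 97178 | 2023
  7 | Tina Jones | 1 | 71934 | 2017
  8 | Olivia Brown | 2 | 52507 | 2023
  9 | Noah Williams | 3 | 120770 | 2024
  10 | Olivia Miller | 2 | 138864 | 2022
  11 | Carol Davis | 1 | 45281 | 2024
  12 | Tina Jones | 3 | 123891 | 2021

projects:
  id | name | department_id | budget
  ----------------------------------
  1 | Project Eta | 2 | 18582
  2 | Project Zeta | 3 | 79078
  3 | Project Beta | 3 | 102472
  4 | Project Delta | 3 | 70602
SELECT name, hire_year FROM employees WHERE hire_year > (SELECT MAX(hire_year) FROM employees)

Execution result:
(no rows)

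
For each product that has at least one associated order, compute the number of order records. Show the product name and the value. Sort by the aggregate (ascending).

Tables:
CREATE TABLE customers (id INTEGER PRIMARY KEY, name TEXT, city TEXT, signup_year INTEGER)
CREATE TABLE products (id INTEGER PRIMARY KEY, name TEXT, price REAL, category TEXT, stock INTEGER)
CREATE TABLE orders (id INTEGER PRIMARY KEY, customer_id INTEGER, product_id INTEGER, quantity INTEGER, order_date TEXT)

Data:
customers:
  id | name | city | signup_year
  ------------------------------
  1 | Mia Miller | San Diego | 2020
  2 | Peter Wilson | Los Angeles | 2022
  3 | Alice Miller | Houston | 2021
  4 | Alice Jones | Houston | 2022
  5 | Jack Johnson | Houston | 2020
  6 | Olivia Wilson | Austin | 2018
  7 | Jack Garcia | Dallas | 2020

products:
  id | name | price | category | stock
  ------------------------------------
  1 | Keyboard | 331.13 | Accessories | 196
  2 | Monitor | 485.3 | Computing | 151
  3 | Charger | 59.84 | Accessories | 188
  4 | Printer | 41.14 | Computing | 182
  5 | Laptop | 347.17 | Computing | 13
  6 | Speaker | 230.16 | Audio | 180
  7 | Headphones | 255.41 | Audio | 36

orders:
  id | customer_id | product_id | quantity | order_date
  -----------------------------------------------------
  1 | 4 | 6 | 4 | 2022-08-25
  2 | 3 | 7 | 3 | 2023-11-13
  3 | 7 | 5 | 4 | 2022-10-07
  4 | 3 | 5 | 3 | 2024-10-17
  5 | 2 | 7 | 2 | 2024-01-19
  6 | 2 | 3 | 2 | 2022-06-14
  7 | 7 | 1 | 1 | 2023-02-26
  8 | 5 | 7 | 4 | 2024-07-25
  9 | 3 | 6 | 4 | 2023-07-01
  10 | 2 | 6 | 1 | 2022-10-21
SELECT p.name, COUNT(*) AS n FROM orders c JOIN products p ON c.product_id = p.id GROUP BY p.id, p.name ORDER BY n ASC

Execution result:
name | n
Keyboard | 1
Charger | 1
Laptop | 2
Speaker | 3
Headphones | 3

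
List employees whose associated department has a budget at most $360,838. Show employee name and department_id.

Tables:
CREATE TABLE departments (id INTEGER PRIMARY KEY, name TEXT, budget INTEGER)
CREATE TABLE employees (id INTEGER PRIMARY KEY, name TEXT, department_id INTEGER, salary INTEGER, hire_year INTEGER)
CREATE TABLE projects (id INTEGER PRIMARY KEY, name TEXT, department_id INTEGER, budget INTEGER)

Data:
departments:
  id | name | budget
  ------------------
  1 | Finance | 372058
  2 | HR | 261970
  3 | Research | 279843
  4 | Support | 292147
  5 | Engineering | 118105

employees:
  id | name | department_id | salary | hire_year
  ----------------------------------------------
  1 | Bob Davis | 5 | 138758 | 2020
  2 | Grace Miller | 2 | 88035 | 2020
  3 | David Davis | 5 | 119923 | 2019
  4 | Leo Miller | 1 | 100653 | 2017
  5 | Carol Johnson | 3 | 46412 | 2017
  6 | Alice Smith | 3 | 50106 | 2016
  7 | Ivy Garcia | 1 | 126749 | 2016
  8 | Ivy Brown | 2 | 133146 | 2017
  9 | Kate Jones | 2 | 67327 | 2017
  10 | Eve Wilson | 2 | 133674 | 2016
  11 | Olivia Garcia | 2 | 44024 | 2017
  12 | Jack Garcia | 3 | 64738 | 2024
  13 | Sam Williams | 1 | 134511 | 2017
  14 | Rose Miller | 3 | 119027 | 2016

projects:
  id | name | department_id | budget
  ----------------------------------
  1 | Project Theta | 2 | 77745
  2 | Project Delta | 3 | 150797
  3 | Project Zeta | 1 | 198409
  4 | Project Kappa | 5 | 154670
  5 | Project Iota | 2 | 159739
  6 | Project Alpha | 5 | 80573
SELECT name, department_id FROM employees WHERE department_id IN (SELECT id FROM departments WHERE budget <= 360838)

Execution result:
name | department_id
Bob Davis | 5
Grace Miller | 2
David Davis | 5
Carol Johnson | 3
Alice Smith | 3
Ivy Brown | 2
Kate Jones | 2
Eve Wilson | 2
Olivia Garcia | 2
Jack Garcia | 3
Rose Miller | 3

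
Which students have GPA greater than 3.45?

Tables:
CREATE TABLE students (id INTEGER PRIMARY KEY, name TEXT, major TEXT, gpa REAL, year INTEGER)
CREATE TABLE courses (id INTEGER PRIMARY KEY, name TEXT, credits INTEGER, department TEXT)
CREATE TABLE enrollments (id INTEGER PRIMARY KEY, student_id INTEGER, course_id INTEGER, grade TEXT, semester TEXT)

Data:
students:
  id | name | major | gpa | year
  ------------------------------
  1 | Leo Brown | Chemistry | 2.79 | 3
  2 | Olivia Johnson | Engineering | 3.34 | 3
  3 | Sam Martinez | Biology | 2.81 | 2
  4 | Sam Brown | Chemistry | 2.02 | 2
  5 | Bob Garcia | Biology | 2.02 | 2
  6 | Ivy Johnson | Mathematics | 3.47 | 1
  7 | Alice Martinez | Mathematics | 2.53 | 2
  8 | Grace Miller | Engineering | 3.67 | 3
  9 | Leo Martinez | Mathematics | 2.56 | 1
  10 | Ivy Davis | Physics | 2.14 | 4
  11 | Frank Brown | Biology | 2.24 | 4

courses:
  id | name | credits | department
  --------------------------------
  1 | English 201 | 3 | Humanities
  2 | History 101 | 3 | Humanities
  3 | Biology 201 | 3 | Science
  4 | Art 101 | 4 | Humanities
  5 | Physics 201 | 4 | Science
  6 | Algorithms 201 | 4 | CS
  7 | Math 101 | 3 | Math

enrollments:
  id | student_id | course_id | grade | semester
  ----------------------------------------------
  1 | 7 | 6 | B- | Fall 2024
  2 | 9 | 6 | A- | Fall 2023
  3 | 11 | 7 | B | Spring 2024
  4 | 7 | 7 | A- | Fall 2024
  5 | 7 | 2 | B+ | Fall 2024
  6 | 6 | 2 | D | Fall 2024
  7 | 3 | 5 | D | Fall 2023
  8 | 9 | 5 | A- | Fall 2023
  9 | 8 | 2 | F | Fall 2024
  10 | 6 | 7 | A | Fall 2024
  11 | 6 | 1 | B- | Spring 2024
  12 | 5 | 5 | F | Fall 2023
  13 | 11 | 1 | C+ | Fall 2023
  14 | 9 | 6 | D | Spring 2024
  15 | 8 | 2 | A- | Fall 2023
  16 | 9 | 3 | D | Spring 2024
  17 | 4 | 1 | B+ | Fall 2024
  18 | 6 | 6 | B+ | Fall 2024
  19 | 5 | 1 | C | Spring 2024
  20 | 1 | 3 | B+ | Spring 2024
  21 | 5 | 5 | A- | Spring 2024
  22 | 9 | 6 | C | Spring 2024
SELECT name, gpa FROM students WHERE gpa > 3.45

Execution result:
name | gpa
Ivy Johnson | 3.47
Grace Miller | 3.67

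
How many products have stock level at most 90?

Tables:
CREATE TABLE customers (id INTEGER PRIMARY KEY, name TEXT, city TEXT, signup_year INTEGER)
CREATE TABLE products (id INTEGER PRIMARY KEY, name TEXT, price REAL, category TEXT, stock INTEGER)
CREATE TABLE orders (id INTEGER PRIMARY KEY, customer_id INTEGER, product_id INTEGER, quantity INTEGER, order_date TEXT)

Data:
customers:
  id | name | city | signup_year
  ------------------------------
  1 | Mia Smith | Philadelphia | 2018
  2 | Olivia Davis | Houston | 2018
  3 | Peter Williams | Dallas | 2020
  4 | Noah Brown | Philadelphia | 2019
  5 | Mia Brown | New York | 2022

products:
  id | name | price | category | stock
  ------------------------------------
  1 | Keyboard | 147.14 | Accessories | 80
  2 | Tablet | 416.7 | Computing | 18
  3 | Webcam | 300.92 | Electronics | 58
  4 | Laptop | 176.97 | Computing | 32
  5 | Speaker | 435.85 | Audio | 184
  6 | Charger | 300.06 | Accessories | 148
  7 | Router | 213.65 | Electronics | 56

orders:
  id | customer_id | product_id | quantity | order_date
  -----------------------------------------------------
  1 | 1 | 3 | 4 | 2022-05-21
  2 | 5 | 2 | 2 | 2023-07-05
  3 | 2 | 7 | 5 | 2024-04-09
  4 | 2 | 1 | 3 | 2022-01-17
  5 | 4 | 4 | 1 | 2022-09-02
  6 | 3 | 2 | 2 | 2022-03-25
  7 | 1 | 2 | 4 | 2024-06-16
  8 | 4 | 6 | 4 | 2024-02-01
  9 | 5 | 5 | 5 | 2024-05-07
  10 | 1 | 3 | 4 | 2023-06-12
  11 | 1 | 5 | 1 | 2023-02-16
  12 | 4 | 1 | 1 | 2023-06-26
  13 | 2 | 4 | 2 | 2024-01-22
SELECT COUNT(*) FROM products WHERE stock <= 90

Execution result:
5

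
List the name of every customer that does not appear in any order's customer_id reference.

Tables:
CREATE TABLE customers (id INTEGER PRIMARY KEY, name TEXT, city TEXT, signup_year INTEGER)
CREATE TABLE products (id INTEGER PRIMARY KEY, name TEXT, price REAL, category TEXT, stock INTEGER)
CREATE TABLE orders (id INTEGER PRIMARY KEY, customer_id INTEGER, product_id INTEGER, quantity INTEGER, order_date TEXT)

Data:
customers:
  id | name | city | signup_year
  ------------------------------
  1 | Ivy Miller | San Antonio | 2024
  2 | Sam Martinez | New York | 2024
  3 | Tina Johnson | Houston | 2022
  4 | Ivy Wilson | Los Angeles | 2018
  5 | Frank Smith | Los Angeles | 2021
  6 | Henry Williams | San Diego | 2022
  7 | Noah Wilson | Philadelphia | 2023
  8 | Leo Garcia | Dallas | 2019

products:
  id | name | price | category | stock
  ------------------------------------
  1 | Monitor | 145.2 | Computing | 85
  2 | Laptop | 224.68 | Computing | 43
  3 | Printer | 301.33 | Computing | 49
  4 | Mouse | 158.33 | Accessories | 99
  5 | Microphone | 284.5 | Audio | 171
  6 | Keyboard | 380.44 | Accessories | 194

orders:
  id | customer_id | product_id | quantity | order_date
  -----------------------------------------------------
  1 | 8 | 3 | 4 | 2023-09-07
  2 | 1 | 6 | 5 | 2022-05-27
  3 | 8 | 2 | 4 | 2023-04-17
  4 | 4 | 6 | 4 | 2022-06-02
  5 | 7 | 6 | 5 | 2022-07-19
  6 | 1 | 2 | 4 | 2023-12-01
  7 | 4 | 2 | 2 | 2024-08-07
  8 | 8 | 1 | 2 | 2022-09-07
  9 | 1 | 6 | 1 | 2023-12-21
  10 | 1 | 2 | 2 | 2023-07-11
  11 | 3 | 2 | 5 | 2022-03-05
SELECT p.name FROM customers p LEFT JOIN orders c ON c.customer_id = p.id WHERE c.id IS NULL

Execution result:
name
Sam Martinez
Frank Smith
Henry Williams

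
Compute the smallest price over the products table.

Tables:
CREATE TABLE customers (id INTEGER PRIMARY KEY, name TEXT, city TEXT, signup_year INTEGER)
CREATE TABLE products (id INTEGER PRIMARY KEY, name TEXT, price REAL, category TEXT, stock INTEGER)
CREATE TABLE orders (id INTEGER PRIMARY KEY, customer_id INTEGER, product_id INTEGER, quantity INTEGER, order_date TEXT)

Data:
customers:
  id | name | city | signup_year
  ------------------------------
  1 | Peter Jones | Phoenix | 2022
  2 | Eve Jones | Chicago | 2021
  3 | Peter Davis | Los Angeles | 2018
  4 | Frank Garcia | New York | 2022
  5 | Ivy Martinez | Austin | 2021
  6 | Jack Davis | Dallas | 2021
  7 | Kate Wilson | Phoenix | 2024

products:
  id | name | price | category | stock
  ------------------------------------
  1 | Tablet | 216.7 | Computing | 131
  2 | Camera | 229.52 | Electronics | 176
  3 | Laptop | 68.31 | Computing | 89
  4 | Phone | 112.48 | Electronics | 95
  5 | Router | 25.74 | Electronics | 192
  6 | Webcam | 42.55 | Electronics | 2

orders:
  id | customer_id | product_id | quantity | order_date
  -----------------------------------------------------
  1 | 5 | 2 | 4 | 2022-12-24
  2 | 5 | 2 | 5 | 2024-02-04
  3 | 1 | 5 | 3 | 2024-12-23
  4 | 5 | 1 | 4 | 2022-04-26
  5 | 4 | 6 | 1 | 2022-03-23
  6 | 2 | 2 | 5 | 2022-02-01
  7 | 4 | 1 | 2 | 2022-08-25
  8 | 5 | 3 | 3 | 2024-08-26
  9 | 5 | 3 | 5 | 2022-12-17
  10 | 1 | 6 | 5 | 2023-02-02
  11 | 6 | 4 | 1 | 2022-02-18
SELECT MIN(price) FROM products

Execution result:
25.74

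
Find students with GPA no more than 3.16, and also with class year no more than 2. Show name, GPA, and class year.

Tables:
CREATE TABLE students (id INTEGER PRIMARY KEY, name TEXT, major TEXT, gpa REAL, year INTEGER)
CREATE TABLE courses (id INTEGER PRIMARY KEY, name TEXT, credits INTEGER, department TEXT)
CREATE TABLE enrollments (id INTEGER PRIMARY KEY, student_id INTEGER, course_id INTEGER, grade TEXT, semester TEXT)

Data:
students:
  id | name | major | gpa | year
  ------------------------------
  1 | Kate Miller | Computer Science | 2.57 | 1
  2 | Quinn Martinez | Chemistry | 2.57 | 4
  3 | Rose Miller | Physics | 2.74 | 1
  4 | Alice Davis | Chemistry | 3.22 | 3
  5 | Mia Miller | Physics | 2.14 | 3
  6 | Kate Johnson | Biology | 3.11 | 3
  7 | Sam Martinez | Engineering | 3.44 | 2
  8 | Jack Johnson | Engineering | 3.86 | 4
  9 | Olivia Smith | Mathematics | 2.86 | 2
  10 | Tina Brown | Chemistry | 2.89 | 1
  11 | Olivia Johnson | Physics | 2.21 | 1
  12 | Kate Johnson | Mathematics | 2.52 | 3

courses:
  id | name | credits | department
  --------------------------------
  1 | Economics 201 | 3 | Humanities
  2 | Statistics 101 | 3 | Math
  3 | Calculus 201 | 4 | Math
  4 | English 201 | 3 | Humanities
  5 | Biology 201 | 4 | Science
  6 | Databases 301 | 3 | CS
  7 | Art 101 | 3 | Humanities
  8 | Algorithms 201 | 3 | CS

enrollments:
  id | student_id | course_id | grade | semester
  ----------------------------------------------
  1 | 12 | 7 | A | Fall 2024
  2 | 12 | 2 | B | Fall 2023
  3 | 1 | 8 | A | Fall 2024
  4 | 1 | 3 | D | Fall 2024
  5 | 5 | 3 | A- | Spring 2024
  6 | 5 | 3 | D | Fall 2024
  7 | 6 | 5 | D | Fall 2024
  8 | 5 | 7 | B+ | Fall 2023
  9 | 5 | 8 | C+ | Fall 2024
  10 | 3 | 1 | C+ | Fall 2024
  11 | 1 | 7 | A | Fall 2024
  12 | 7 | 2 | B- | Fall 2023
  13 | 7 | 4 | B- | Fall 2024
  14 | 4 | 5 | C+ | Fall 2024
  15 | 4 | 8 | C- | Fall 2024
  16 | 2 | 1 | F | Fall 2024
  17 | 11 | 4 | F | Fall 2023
SELECT name, gpa, year FROM students WHERE gpa <= 3.16 AND year <= 2

Execution result:
name | gpa | year
Kate Miller | 2.57 | 1
Rose Miller | 2.74 | 1
Olivia Smith | 2.86 | 2
Tina Brown | 2.89 | 1
Olivia Johnson | 2.21 | 1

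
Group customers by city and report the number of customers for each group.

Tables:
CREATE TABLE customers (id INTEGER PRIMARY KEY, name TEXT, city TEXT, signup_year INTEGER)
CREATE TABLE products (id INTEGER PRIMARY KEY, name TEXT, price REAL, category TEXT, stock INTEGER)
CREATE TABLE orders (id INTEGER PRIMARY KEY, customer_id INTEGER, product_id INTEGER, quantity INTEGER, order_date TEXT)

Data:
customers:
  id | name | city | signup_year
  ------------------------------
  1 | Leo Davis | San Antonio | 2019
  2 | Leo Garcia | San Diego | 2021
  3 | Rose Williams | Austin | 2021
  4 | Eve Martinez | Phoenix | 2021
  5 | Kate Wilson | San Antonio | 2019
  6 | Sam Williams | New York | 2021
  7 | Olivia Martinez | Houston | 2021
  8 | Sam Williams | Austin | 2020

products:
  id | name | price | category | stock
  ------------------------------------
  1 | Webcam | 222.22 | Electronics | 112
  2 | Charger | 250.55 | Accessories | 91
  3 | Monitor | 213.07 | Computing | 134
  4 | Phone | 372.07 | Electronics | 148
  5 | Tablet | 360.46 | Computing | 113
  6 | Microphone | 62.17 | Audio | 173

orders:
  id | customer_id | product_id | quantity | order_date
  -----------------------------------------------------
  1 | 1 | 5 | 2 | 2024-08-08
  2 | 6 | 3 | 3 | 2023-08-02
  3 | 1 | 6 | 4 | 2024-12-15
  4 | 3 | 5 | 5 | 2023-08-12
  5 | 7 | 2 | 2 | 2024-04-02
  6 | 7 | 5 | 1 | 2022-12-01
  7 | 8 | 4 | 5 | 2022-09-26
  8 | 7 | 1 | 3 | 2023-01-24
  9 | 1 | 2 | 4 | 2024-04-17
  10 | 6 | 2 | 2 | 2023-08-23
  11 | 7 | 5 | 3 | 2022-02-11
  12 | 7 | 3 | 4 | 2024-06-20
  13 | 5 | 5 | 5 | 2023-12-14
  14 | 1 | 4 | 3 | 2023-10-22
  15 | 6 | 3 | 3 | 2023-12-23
SELECT city, COUNT(*) AS n FROM customers GROUP BY city

Execution result:
city | n
Austin | 2
Houston | 1
New York | 1
Phoenix | 1
San Antonio | 2
San Diego | 1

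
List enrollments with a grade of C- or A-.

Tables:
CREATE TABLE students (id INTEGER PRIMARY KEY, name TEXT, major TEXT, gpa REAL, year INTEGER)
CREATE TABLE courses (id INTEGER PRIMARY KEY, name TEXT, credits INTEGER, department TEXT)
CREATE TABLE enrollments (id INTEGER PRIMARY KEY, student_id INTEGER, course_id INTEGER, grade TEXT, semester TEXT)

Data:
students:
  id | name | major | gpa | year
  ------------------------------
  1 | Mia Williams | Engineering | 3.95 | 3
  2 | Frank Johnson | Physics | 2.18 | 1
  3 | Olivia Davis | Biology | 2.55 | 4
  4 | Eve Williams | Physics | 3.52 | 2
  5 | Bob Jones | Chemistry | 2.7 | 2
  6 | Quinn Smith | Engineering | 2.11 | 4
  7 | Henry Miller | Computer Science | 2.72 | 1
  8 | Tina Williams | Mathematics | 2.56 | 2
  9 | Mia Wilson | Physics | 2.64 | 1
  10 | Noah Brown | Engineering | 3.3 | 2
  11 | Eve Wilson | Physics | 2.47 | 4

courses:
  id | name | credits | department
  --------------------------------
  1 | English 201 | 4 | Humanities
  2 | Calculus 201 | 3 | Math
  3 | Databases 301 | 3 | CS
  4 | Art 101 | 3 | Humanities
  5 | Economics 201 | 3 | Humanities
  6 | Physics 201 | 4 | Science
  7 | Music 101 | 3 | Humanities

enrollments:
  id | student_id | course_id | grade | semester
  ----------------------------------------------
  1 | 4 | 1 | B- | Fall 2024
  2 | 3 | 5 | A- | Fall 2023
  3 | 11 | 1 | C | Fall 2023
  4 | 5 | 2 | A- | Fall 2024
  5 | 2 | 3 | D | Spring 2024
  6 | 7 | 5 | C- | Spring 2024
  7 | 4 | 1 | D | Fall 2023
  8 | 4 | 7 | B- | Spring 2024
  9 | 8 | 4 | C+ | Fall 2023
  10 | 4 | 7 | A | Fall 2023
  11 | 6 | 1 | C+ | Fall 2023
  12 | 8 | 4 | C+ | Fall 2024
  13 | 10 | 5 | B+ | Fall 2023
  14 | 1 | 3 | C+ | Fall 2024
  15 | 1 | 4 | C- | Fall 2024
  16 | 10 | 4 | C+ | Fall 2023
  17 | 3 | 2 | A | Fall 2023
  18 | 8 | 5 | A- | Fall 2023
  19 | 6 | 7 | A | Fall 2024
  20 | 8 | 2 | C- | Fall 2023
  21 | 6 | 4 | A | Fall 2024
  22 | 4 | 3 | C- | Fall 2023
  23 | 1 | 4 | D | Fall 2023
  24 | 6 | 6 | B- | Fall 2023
SELECT id, grade FROM enrollments WHERE grade IN ('C-', 'A-')

Execution result:
id | grade
2 | A-
4 | A-
6 | C-
15 | C-
18 | A-
20 | C-
22 | C-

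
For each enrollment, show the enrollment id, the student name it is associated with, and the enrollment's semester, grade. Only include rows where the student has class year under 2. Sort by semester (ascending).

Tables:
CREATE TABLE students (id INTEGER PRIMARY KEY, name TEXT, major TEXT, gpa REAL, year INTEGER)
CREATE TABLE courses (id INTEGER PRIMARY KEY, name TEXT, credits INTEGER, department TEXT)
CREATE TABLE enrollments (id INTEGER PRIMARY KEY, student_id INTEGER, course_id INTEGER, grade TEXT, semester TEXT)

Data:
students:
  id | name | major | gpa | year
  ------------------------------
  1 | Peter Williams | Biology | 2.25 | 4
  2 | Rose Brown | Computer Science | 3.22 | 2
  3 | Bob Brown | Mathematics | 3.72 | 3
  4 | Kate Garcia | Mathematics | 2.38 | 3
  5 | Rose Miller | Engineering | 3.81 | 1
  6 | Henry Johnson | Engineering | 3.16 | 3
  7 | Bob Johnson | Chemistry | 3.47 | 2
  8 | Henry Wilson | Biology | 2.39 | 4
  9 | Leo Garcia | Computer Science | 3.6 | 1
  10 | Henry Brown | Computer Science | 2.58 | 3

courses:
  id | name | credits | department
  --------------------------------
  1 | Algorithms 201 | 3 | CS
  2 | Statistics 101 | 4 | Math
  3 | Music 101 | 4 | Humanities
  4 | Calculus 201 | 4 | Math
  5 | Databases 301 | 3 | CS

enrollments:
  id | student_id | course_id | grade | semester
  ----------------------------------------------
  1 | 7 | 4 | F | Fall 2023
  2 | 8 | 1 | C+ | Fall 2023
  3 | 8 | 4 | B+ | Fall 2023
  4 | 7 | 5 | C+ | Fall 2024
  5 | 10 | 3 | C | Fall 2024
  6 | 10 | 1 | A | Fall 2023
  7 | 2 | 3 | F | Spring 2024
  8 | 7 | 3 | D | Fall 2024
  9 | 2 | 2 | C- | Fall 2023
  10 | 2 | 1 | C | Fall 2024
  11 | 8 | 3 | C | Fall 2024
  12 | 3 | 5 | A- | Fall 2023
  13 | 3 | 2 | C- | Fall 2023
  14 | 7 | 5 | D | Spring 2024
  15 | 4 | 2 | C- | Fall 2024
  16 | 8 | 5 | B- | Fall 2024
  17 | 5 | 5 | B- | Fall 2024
SELECT c.id, p.name AS student, c.semester, c.grade FROM enrollments c JOIN students p ON c.student_id = p.id WHERE p.year < 2 ORDER BY c.semester ASC

Execution result:
id | student | semester | grade
17 | Rose Miller | Fall 2024 | B-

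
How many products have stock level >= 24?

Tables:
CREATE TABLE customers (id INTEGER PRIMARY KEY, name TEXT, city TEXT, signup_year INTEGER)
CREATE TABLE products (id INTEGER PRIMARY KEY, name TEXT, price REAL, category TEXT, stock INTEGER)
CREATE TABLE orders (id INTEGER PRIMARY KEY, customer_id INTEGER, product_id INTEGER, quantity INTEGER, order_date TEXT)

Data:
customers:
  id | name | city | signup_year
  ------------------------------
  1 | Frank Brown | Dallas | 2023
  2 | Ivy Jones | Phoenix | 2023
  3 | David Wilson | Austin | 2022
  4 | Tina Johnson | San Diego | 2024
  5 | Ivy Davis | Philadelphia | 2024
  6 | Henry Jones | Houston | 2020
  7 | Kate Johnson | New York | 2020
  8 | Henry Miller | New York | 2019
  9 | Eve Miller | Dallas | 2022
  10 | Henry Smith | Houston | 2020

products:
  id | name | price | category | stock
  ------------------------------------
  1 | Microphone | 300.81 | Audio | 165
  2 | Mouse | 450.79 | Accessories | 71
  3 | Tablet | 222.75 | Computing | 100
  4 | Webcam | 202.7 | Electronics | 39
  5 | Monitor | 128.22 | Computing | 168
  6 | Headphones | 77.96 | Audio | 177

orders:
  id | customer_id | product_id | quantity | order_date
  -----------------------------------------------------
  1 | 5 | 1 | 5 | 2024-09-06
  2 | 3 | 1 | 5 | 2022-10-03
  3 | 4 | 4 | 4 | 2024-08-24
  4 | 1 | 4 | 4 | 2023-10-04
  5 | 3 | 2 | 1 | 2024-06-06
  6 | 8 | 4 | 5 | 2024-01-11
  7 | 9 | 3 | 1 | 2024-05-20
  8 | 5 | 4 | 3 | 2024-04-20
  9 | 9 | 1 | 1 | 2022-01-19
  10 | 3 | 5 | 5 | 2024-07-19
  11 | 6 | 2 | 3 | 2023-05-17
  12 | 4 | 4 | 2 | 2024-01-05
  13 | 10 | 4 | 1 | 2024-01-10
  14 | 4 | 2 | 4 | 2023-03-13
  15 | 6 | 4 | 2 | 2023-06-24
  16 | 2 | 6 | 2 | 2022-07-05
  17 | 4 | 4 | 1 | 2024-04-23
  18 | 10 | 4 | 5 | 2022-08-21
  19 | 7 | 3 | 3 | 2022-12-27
SELECT COUNT(*) FROM products WHERE stock >= 24

Execution result:
6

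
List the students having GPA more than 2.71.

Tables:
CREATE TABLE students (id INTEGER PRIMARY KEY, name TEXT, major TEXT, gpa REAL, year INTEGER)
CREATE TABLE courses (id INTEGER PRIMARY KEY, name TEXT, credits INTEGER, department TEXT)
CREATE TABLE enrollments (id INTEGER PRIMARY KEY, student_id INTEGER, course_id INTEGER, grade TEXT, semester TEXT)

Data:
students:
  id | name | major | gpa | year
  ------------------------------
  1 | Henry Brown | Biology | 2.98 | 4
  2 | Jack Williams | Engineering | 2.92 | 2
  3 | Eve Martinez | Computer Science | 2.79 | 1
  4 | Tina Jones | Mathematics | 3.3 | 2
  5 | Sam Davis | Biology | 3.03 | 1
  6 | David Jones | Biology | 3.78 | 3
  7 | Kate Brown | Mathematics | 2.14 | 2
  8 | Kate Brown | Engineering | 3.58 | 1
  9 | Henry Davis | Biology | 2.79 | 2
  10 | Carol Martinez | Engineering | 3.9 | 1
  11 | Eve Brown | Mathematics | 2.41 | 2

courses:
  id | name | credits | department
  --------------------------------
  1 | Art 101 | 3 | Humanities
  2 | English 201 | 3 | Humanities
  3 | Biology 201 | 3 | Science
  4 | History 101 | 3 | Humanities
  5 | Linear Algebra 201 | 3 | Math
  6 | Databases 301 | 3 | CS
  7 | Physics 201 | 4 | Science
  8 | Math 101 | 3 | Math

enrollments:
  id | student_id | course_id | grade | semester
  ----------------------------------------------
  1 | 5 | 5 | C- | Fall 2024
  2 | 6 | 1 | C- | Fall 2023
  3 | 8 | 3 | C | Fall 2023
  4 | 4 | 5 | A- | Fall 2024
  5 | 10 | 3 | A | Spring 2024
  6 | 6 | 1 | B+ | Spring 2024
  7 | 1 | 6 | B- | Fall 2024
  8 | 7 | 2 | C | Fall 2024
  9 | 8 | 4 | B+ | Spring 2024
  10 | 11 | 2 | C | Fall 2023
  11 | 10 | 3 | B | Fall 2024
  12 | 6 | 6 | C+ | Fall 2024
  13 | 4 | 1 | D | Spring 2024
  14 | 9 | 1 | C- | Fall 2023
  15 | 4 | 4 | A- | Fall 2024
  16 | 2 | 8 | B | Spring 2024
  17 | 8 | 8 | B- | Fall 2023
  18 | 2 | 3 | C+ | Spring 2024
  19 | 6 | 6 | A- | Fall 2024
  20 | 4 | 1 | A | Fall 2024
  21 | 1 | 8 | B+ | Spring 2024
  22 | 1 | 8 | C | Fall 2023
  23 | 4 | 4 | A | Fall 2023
SELECT name, gpa FROM students WHERE gpa > 2.71

Execution result:
name | gpa
Henry Brown | 2.98
Jack Williams | 2.92
Eve Martinez | 2.79
Tina Jones | 3.30
Sam Davis | 3.03
David Jones | 3.78
Kate Brown | 3.58
Henry Davis | 2.79
Carol Martinez | 3.90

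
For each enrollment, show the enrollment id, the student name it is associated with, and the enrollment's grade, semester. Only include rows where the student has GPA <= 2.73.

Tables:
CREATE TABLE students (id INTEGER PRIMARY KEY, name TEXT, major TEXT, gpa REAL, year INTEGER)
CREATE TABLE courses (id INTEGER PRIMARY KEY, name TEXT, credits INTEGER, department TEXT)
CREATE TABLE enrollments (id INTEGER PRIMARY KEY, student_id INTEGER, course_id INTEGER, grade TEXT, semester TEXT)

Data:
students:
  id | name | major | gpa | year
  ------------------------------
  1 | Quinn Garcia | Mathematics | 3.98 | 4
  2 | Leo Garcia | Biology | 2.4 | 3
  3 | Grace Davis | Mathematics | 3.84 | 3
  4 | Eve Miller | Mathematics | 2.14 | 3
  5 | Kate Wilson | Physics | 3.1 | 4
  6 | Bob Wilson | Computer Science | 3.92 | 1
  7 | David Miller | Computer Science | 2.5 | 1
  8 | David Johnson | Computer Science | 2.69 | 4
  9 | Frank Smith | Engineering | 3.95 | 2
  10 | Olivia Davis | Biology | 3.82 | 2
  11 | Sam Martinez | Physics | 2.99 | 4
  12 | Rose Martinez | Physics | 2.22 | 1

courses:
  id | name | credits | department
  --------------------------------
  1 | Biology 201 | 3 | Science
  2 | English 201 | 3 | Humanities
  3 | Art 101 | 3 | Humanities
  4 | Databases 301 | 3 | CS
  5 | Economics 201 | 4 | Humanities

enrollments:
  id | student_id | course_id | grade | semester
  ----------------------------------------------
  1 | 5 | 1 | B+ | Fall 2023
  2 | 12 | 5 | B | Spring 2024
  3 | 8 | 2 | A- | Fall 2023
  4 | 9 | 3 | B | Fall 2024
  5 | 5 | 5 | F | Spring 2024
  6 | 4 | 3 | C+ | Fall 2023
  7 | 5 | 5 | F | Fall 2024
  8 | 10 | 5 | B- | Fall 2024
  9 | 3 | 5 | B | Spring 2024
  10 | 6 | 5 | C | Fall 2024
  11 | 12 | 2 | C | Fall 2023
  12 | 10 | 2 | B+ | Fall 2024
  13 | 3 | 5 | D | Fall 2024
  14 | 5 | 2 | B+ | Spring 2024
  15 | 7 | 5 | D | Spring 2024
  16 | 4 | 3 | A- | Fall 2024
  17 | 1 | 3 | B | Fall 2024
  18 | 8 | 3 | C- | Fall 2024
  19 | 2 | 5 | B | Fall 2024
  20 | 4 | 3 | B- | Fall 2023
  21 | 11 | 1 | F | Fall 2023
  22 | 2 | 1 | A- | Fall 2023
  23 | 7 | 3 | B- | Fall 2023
SELECT c.id, p.name AS student, c.grade, c.semester FROM enrollments c JOIN students p ON c.student_id = p.id WHERE p.gpa <= 2.73

Execution result:
id | student | grade | semester
2 | Rose Martinez | B | Spring 2024
3 | David Johnson | A- | Fall 2023
6 | Eve Miller | C+ | Fall 2023
11 | Rose Martinez | C | Fall 2023
15 | David Miller | D | Spring 2024
16 | Eve Miller | A- | Fall 2024
18 | David Johnson | C- | Fall 2024
19 | Leo Garcia | B | Fall 2024
20 | Eve Miller | B- | Fall 2023
22 | Leo Garcia | A- | Fall 2023
23 | David Miller | B- | Fall 2023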